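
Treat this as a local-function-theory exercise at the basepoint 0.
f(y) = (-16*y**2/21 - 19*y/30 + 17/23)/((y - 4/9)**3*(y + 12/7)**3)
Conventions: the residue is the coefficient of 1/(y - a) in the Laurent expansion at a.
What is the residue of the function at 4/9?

The residue is 77379246945/535047553024.

At the order-3 pole 4/9 set g(y) = (y - (4/9))^3*f(y) = (-16*y**2/21 - 19*y/30 + 17/23)/(y + 12/7)**3.
Order-3 pole: residue = g''(a)/2; g''(4/9) = 77379246945/267523776512, so the residue is 77379246945/535047553024.


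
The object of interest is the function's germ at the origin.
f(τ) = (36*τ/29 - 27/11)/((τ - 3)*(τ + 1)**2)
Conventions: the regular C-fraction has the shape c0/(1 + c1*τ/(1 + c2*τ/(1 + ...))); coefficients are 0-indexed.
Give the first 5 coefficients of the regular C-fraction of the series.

Taylor coefficients (expand at 0): a_0 = 9/11, a_1 = -567/319, a_2 = 78/29, a_3 = -1154/319, a_4 = 395/87.
c0 = a_0 = 9/11. Peel one level at a time: if S = 1 + c*τ/S' with S'(0) = 1, then c is the τ-coefficient of S and S' = c*τ/(S - 1).
S_1 = c0/f = 1 + (63/29)*τ + (3613/2523)*τ^2 + ...; c1 = 63/29.
S_2 = c1*τ/(S_1 - 1) = 1 + (-3613/5481)*τ + (9094/35721)*τ^2 + ...; c2 = -3613/5481.
S_3 = c2*τ/(S_2 - 1) = 1 + (263726/682857)*τ + (-2488345/39161307)*τ^2 + ...; c3 = 263726/682857.
S_4 = c3*τ/(S_3 - 1) = 1 + (5405715/32856622)*τ + ...; c4 = 5405715/32856622.

The regular C-fraction coefficients are [9/11, 63/29, -3613/5481, 263726/682857, 5405715/32856622].


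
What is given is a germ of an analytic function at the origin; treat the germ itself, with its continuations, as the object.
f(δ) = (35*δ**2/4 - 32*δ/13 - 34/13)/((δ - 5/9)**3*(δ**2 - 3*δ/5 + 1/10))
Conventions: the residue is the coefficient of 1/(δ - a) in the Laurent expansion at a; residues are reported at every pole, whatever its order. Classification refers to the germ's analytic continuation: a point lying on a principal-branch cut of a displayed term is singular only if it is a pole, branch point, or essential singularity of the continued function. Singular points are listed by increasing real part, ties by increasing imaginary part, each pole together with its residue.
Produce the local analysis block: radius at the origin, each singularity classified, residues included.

Radius of convergence at 0: (1/10)*sqrt(10).
At (3/10) - (1/10)*i: a pole of order 1; residue (6470133795/11803012) + (4025162565/11803012)*i.
At (3/10) + (1/10)*i: a pole of order 1; residue (6470133795/11803012) - (4025162565/11803012)*i.
At 5/9: a pole of order 3; residue -6470133795/5901506.

Denominator factor (δ**2 - 3*δ/5 + 1/10): discriminant -1/25, complex-conjugate roots (3/10) + (1/10)*i and (3/10) - (1/10)*i; poles of order 1, moduli (1/10)*sqrt(10) and (1/10)*sqrt(10).
Denominator factor (δ - 5/9)^3: pole of order 3 at 5/9, modulus 5/9.
The radius of convergence is the smallest modulus among the singular points: (1/10)*sqrt(10).
The factor δ**2 - 3*δ/5 + 1/10 splits as (δ - a)(δ - a') with a = (3/10) - (1/10)*i, a' = (3/10) + (1/10)*i. At the order-1 pole a set g(δ) = (δ - a)*f(δ) = [(35*δ**2/4 - 32*δ/13 - 34/13)/(δ - 5/9)**3] / (δ - a').
Simple pole: residue = g(a) at a = (3/10) - (1/10)*i, which is (6470133795/11803012) + (4025162565/11803012)*i.
The factor δ**2 - 3*δ/5 + 1/10 splits as (δ - a)(δ - a') with a = (3/10) + (1/10)*i, a' = (3/10) - (1/10)*i. At the order-1 pole a set g(δ) = (δ - a)*f(δ) = [(35*δ**2/4 - 32*δ/13 - 34/13)/(δ - 5/9)**3] / (δ - a').
Simple pole: residue = g(a) at a = (3/10) + (1/10)*i, which is (6470133795/11803012) - (4025162565/11803012)*i.
At the order-3 pole 5/9 set g(δ) = (δ - (5/9))^3*f(δ) = (35*δ**2/4 - 32*δ/13 - 34/13)/(δ**2 - 3*δ/5 + 1/10).
Order-3 pole: residue = g''(a)/2; g''(5/9) = -6470133795/2950753, so the residue is -6470133795/5901506.
List the singular points by increasing real part (a conjugate pair: the negative imaginary part first).


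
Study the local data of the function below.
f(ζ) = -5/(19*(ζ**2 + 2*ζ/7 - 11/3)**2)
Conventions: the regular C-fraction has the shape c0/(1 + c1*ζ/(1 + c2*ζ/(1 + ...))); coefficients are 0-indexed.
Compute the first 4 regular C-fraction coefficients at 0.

Taylor coefficients (expand at 0): a_0 = -45/2299, a_1 = -540/177023, a_2 = -150390/13630771, a_3 = -2658420/1049569367.
c0 = a_0 = -45/2299. Peel one level at a time: if S = 1 + c*ζ/S' with S'(0) = 1, then c is the ζ-coefficient of S and S' = c*ζ/(S - 1).
S_1 = c0/f = 1 + (-12/77)*ζ + (-3198/5929)*ζ^2 + ...; c1 = -12/77.
S_2 = c1*ζ/(S_1 - 1) = 1 + (-533/154)*ζ + (290557/23716)*ζ^2 + ...; c2 = -533/154.
S_3 = c2*ζ/(S_2 - 1) = 1 + (290557/82082)*ζ + ...; c3 = 290557/82082.

The regular C-fraction coefficients are [-45/2299, -12/77, -533/154, 290557/82082].


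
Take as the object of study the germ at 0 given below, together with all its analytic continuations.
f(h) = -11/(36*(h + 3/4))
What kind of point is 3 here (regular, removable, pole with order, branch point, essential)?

Denominator factors: h + 3/4 = 15/4 at h = 3 — none vanishes.
So the germ continues analytically to 3.

The point is a regular point.


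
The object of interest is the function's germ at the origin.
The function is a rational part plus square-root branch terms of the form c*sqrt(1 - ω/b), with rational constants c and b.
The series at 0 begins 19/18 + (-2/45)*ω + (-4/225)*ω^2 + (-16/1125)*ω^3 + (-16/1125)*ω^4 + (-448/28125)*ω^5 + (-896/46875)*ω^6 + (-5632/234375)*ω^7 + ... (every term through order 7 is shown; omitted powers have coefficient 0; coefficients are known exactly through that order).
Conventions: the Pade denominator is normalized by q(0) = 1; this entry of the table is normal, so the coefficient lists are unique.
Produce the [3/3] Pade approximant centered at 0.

The Pade approximant has numerator coefficients [19/18, -97/45, 244/225, -4/45]; denominator coefficients [1, -2, 24/25, -8/125].

Taylor coefficients needed (read off): a_0 = 19/18, a_1 = -2/45, a_2 = -4/225, a_3 = -16/1125, a_4 = -16/1125, a_5 = -448/28125, a_6 = -896/46875.
Write the denominator as Q(ω) = 1 + q1*ω + q2*ω^2 + q3*ω^3. Requiring Q*f - P = O(ω^7) with deg P <= 3 kills the coefficients of ω^4..ω^6 in Q*f:
  ω^4: a_4 + q1*a_3 + q2*a_2 + q3*a_1 = 0, i.e. -16/1125 + (-16/1125)*q1 + (-4/225)*q2 + (-2/45)*q3 = 0.
  ω^5: a_5 + q1*a_4 + q2*a_3 + q3*a_2 = 0, i.e. -448/28125 + (-16/1125)*q1 + (-16/1125)*q2 + (-4/225)*q3 = 0.
  ω^6: a_6 + q1*a_5 + q2*a_4 + q3*a_3 = 0, i.e. -896/46875 + (-448/28125)*q1 + (-16/1125)*q2 + (-16/1125)*q3 = 0.
Solving this linear system: q1 = -2, q2 = 24/25, q3 = -8/125.
The numerator is Q*f truncated at degree 3: P0 = a_0 = 19/18; P1 = a_1 + q1*a_0 = -97/45; P2 = a_2 + q1*a_1 + q2*a_0 = 244/225; P3 = a_3 + q1*a_2 + q2*a_1 + q3*a_0 = -4/45.


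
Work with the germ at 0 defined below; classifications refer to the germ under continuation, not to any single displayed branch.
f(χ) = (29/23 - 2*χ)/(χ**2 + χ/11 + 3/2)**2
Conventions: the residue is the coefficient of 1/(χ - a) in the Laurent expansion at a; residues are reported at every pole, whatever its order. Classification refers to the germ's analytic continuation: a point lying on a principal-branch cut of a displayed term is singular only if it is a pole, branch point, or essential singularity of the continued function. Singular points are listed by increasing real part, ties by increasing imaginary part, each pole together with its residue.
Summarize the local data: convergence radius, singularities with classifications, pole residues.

Denominator factor (χ**2 + χ/11 + 3/2)^2: discriminant -725/121, complex-conjugate roots (-1/22) + ((5/22)*sqrt(29))*i and (-1/22) - ((5/22)*sqrt(29))*i; poles of order 2, moduli (1/2)*sqrt(6) and (1/2)*sqrt(6).
The radius of convergence is the smallest modulus among the singular points: (1/2)*sqrt(6).
The factor χ**2 + χ/11 + 3/2 splits as (χ - a)(χ - a') with a = (-1/22) - ((5/22)*sqrt(29))*i, a' = (-1/22) + ((5/22)*sqrt(29))*i. At the order-2 pole a set g(χ) = (χ - a)^2*f(χ) = [29/23 - 2*χ] / (χ - a')^2.
Order-2 pole: residue = g'(a); g'((-1/22) - ((5/22)*sqrt(29))*i) = ((82764/2417875)*sqrt(29))*i, so the residue is ((82764/2417875)*sqrt(29))*i.
The factor χ**2 + χ/11 + 3/2 splits as (χ - a)(χ - a') with a = (-1/22) + ((5/22)*sqrt(29))*i, a' = (-1/22) - ((5/22)*sqrt(29))*i. At the order-2 pole a set g(χ) = (χ - a)^2*f(χ) = [29/23 - 2*χ] / (χ - a')^2.
Order-2 pole: residue = g'(a); g'((-1/22) + ((5/22)*sqrt(29))*i) = -((82764/2417875)*sqrt(29))*i, so the residue is -((82764/2417875)*sqrt(29))*i.
List the singular points by increasing real part (a conjugate pair: the negative imaginary part first).

Radius of convergence at 0: (1/2)*sqrt(6).
At (-1/22) - ((5/22)*sqrt(29))*i: a pole of order 2; residue ((82764/2417875)*sqrt(29))*i.
At (-1/22) + ((5/22)*sqrt(29))*i: a pole of order 2; residue -((82764/2417875)*sqrt(29))*i.


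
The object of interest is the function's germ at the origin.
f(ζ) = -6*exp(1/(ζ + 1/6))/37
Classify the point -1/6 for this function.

The point is an essential singularity.

The exponent 1/(ζ - (-1/6)) has a pole at -1/6, so exp(1/(ζ - (-1/6))) takes every nonzero value near it: an essential singularity (not a pole of any order).


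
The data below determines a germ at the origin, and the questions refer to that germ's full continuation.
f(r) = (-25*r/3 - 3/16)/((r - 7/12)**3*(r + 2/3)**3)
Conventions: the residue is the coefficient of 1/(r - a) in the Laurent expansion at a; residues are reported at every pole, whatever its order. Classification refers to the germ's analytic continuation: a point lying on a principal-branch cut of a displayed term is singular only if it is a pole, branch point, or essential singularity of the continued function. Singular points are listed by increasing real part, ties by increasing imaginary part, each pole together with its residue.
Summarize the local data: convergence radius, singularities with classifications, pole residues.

Radius of convergence at 0: 7/12.
At -2/3: a pole of order 3; residue -2944/9375.
At 7/12: a pole of order 3; residue 2944/9375.

Denominator factor (r + 2/3)^3: pole of order 3 at -2/3, modulus 2/3.
Denominator factor (r - 7/12)^3: pole of order 3 at 7/12, modulus 7/12.
The radius of convergence is the smallest modulus among the singular points: 7/12.
At the order-3 pole -2/3 set g(r) = (r - (-2/3))^3*f(r) = (-25*r/3 - 3/16)/(r - 7/12)**3.
Order-3 pole: residue = g''(a)/2; g''(-2/3) = -5888/9375, so the residue is -2944/9375.
At the order-3 pole 7/12 set g(r) = (r - (7/12))^3*f(r) = (-25*r/3 - 3/16)/(r + 2/3)**3.
Order-3 pole: residue = g''(a)/2; g''(7/12) = 5888/9375, so the residue is 2944/9375.
List the singular points by increasing real part (a conjugate pair: the negative imaginary part first).


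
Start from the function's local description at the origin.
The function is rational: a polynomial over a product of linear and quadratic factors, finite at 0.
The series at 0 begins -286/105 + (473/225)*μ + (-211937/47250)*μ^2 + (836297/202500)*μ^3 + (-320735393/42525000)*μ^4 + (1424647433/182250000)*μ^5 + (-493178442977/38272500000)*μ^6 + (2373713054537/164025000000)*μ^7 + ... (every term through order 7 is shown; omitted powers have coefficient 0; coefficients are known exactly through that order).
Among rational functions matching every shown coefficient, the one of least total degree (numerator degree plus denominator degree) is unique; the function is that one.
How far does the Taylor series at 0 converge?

No rational of total degree below 3 reproduces all 8 coefficients; solving the [1/2] Pade equations on them gives f(μ) = (13/7 - μ)/((μ - 10/11)*(μ + 3/4)), whose expansion matches every shown term.
Denominator factor (μ - 10/11): pole of order 1 at 10/11, modulus 10/11.
Denominator factor (μ + 3/4): pole of order 1 at -3/4, modulus 3/4.
The radius of convergence is the smallest modulus among the singular points: 3/4.

The radius of convergence is 3/4.


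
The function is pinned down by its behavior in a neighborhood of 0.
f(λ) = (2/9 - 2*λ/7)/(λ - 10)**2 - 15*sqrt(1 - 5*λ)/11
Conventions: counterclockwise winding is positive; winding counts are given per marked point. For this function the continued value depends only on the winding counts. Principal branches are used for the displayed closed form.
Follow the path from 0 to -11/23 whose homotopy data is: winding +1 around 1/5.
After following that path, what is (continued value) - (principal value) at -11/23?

Continued minus principal equals (30/253)*sqrt(1794).

The rational part is single-valued and drops out of the difference; each branch term changes only by its own monodromy.
(-15/11)*sqrt(1 - λ/(1/5)): winding +1 is odd, the square root flips sign, contributing -2*(-15/11)*sqrt(1 - (-11/23)/(1/5)) = -2*(-15/11)*sqrt(78/23) = (30/253)*sqrt(1794).
Summing the contributions at λ = -11/23 gives (30/253)*sqrt(1794).


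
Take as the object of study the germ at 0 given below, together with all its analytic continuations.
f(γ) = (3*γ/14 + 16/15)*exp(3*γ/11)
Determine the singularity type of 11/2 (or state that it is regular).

There is no denominator, hence no pole anywhere.
The factor exp(3*γ/11) is entire.
So the germ continues analytically to 11/2.

The point is a regular point.


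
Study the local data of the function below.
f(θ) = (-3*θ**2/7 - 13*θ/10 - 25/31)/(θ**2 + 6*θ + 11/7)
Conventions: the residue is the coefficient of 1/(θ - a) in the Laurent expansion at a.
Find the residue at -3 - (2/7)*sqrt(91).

The factor θ**2 + 6*θ + 11/7 splits as (θ - a)(θ - a') with a = -3 - (2/7)*sqrt(91), a' = -3 + (2/7)*sqrt(91). At the order-1 pole a set g(θ) = (θ - a)*f(θ) = [-3*θ**2/7 - 13*θ/10 - 25/31] / (θ - a').
Simple pole: residue = g(a) at a = -3 - (2/7)*sqrt(91), which is 89/140 + (59959/789880)*sqrt(91).

The residue is 89/140 + (59959/789880)*sqrt(91).


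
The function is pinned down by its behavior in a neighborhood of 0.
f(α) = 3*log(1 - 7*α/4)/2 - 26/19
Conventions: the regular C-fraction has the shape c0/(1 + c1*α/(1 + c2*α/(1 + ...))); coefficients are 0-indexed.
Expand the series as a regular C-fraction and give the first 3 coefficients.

The regular C-fraction coefficients are [-26/19, -399/208, 217/208].

Taylor coefficients (expand at 0): a_0 = -26/19, a_1 = -21/8, a_2 = -147/64.
c0 = a_0 = -26/19. Peel one level at a time: if S = 1 + c*α/S' with S'(0) = 1, then c is the α-coefficient of S and S' = c*α/(S - 1).
S_1 = c0/f = 1 + (-399/208)*α + (86583/43264)*α^2 + ...; c1 = -399/208.
S_2 = c1*α/(S_1 - 1) = 1 + (217/208)*α + ...; c2 = 217/208.


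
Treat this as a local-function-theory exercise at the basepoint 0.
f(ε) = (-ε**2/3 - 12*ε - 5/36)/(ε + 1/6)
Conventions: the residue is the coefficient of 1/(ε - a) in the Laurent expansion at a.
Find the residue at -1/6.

The residue is 50/27.

At the order-1 pole -1/6 set g(ε) = (ε - (-1/6))*f(ε) = -ε**2/3 - 12*ε - 5/36.
Simple pole: residue = g(a) at a = -1/6, which is 50/27.


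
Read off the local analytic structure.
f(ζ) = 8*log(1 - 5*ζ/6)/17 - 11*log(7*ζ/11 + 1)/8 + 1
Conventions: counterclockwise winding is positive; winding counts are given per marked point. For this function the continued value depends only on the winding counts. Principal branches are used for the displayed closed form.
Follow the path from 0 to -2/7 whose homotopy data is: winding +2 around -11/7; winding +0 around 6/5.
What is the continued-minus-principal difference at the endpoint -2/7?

The rational part is single-valued and drops out of the difference; each branch term changes only by its own monodromy.
(-11/8)*log(1 - ζ/(-11/7)): each positive loop around -11/7 adds 2*pi*i to the log, so winding +2 contributes (-11/8)*(2)*2*pi*i = -(11/2)*pi*i.
(8/17)*log(1 - ζ/(6/5)): winding 0 around 6/5, so this term returns to its principal value, contribution 0.
Summing the contributions at ζ = -2/7 gives -(11/2)*pi*i.

Continued minus principal equals -(11/2)*pi*i.


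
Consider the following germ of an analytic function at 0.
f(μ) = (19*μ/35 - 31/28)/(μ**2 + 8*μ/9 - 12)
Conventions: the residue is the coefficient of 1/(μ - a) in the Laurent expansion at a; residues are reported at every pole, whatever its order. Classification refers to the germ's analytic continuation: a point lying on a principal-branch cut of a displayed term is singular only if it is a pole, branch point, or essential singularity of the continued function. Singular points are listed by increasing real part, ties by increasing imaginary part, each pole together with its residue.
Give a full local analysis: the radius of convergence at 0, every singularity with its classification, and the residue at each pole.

Denominator factor (μ**2 + 8*μ/9 - 12): discriminant 3952/81, real irrational roots -4/9 + (2/9)*sqrt(247) and -4/9 - (2/9)*sqrt(247); poles of order 1, moduli -4/9 + (2/9)*sqrt(247) and 4/9 + (2/9)*sqrt(247).
The radius of convergence is the smallest modulus among the singular points: -4/9 + (2/9)*sqrt(247).
The factor μ**2 + 8*μ/9 - 12 splits as (μ - a)(μ - a') with a = -4/9 - (2/9)*sqrt(247), a' = -4/9 + (2/9)*sqrt(247). At the order-1 pole a set g(μ) = (μ - a)*f(μ) = [19*μ/35 - 31/28] / (μ - a').
Simple pole: residue = g(a) at a = -4/9 - (2/9)*sqrt(247), which is 19/70 + (1699/138320)*sqrt(247).
The factor μ**2 + 8*μ/9 - 12 splits as (μ - a)(μ - a') with a = -4/9 + (2/9)*sqrt(247), a' = -4/9 - (2/9)*sqrt(247). At the order-1 pole a set g(μ) = (μ - a)*f(μ) = [19*μ/35 - 31/28] / (μ - a').
Simple pole: residue = g(a) at a = -4/9 + (2/9)*sqrt(247), which is 19/70 - (1699/138320)*sqrt(247).
List the singular points by increasing real part (a conjugate pair: the negative imaginary part first).

Radius of convergence at 0: -4/9 + (2/9)*sqrt(247).
At -4/9 - (2/9)*sqrt(247): a pole of order 1; residue 19/70 + (1699/138320)*sqrt(247).
At -4/9 + (2/9)*sqrt(247): a pole of order 1; residue 19/70 - (1699/138320)*sqrt(247).


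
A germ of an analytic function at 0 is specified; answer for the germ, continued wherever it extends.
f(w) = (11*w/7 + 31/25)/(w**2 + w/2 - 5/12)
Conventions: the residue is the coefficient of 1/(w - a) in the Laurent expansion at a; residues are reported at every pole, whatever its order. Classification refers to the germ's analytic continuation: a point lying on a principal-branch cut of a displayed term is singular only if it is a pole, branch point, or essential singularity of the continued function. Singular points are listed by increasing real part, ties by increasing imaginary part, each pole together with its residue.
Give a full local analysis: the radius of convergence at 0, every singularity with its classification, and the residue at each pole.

Denominator factor (w**2 + w/2 - 5/12): discriminant 23/12, real irrational roots -1/4 + (1/12)*sqrt(69) and -1/4 - (1/12)*sqrt(69); poles of order 1, moduli -1/4 + (1/12)*sqrt(69) and 1/4 + (1/12)*sqrt(69).
The radius of convergence is the smallest modulus among the singular points: -1/4 + (1/12)*sqrt(69).
The factor w**2 + w/2 - 5/12 splits as (w - a)(w - a') with a = -1/4 - (1/12)*sqrt(69), a' = -1/4 + (1/12)*sqrt(69). At the order-1 pole a set g(w) = (w - a)*f(w) = [11*w/7 + 31/25] / (w - a').
Simple pole: residue = g(a) at a = -1/4 - (1/12)*sqrt(69), which is 11/14 - (593/8050)*sqrt(69).
The factor w**2 + w/2 - 5/12 splits as (w - a)(w - a') with a = -1/4 + (1/12)*sqrt(69), a' = -1/4 - (1/12)*sqrt(69). At the order-1 pole a set g(w) = (w - a)*f(w) = [11*w/7 + 31/25] / (w - a').
Simple pole: residue = g(a) at a = -1/4 + (1/12)*sqrt(69), which is 11/14 + (593/8050)*sqrt(69).
List the singular points by increasing real part (a conjugate pair: the negative imaginary part first).

Radius of convergence at 0: -1/4 + (1/12)*sqrt(69).
At -1/4 - (1/12)*sqrt(69): a pole of order 1; residue 11/14 - (593/8050)*sqrt(69).
At -1/4 + (1/12)*sqrt(69): a pole of order 1; residue 11/14 + (593/8050)*sqrt(69).


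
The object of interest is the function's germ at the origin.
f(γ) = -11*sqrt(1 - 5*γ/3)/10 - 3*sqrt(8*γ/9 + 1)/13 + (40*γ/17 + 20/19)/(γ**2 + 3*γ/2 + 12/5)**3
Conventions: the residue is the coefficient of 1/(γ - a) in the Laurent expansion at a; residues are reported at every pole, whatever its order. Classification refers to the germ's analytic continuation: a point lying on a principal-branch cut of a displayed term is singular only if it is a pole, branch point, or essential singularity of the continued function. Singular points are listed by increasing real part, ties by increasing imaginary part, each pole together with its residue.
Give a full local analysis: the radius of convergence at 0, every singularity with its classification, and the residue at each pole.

Radius of convergence at 0: 3/5.
At -9/8: an algebraic (square-root) branch point.
At (-3/4) - ((7/20)*sqrt(15))*i: a pole of order 3; residue -((368000/48857949)*sqrt(15))*i.
At (-3/4) + ((7/20)*sqrt(15))*i: a pole of order 3; residue ((368000/48857949)*sqrt(15))*i.
At 3/5: an algebraic (square-root) branch point.

Denominator factor (γ**2 + 3*γ/2 + 12/5)^3: discriminant -147/20, complex-conjugate roots (-3/4) + ((7/20)*sqrt(15))*i and (-3/4) - ((7/20)*sqrt(15))*i; poles of order 3, moduli (2/5)*sqrt(15) and (2/5)*sqrt(15).
Branch term (-11/10)*sqrt(1 - γ/(3/5)): its argument vanishes at γ = 3/5, a square-root branch point, modulus 3/5.
Branch term (-3/13)*sqrt(1 - γ/(-9/8)): its argument vanishes at γ = -9/8, a square-root branch point, modulus 9/8.
The radius of convergence is the smallest modulus among the singular points: 3/5.
The branch terms are analytic at (-3/4) - ((7/20)*sqrt(15))*i and contribute nothing to the residue; only the rational part matters.
The factor γ**2 + 3*γ/2 + 12/5 splits as (γ - a)(γ - a') with a = (-3/4) - ((7/20)*sqrt(15))*i, a' = (-3/4) + ((7/20)*sqrt(15))*i. At the order-3 pole a set g(γ) = (γ - a)^3*(rational part) = [40*γ/17 + 20/19] / (γ - a')^3.
Order-3 pole: residue = g''(a)/2; g''((-3/4) - ((7/20)*sqrt(15))*i) = -((736000/48857949)*sqrt(15))*i, so the residue is -((368000/48857949)*sqrt(15))*i.
The branch terms are analytic at (-3/4) + ((7/20)*sqrt(15))*i and contribute nothing to the residue; only the rational part matters.
The factor γ**2 + 3*γ/2 + 12/5 splits as (γ - a)(γ - a') with a = (-3/4) + ((7/20)*sqrt(15))*i, a' = (-3/4) - ((7/20)*sqrt(15))*i. At the order-3 pole a set g(γ) = (γ - a)^3*(rational part) = [40*γ/17 + 20/19] / (γ - a')^3.
Order-3 pole: residue = g''(a)/2; g''((-3/4) + ((7/20)*sqrt(15))*i) = ((736000/48857949)*sqrt(15))*i, so the residue is ((368000/48857949)*sqrt(15))*i.
List the singular points by increasing real part (a conjugate pair: the negative imaginary part first).


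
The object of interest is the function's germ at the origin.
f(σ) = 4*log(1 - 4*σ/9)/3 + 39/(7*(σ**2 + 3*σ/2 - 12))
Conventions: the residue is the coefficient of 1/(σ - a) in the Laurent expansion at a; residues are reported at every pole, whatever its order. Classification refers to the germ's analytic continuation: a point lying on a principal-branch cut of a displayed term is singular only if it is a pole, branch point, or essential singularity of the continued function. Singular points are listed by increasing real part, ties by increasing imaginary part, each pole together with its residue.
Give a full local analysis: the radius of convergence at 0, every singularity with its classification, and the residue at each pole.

Radius of convergence at 0: 9/4.
At -3/4 - (1/4)*sqrt(201): a pole of order 1; residue -(26/469)*sqrt(201).
At 9/4: a logarithmic branch point.
At -3/4 + (1/4)*sqrt(201): a pole of order 1; residue (26/469)*sqrt(201).

Denominator factor (σ**2 + 3*σ/2 - 12): discriminant 201/4, real irrational roots -3/4 + (1/4)*sqrt(201) and -3/4 - (1/4)*sqrt(201); poles of order 1, moduli -3/4 + (1/4)*sqrt(201) and 3/4 + (1/4)*sqrt(201).
Branch term (4/3)*log(1 - σ/(9/4)): its argument vanishes at σ = 9/4, a logarithmic branch point, modulus 9/4.
The radius of convergence is the smallest modulus among the singular points: 9/4.
The branch term is analytic at -3/4 - (1/4)*sqrt(201) and contributes nothing to the residue; only the rational part matters.
The factor σ**2 + 3*σ/2 - 12 splits as (σ - a)(σ - a') with a = -3/4 - (1/4)*sqrt(201), a' = -3/4 + (1/4)*sqrt(201). At the order-1 pole a set g(σ) = (σ - a)*(rational part) = [39/7] / (σ - a').
Simple pole: residue = g(a) at a = -3/4 - (1/4)*sqrt(201), which is -(26/469)*sqrt(201).
The branch term is analytic at -3/4 + (1/4)*sqrt(201) and contributes nothing to the residue; only the rational part matters.
The factor σ**2 + 3*σ/2 - 12 splits as (σ - a)(σ - a') with a = -3/4 + (1/4)*sqrt(201), a' = -3/4 - (1/4)*sqrt(201). At the order-1 pole a set g(σ) = (σ - a)*(rational part) = [39/7] / (σ - a').
Simple pole: residue = g(a) at a = -3/4 + (1/4)*sqrt(201), which is (26/469)*sqrt(201).
List the singular points by increasing real part (a conjugate pair: the negative imaginary part first).


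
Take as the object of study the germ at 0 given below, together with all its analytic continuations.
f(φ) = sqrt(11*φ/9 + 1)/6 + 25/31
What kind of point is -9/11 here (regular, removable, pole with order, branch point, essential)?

The point is an algebraic (square-root) branch point.

The term (1/6)*sqrt(1 - φ/(-9/11)) has argument 1 - -9/11/(-9/11) = 0 at -9/11: a square-root (algebraic, two-sheeted) branch point; the remaining terms are analytic or single-valued there.


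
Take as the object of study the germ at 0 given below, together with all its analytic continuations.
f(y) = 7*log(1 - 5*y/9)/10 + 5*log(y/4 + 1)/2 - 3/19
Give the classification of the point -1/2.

The point is a regular point.

There is no denominator, hence no pole anywhere.
Branch term log(1 - y/(-4)): argument at -1/2 is 7/8, nonzero, so -1/2 is not its branch point (a point on a principal cut is still regular for the continued germ).
Branch term log(1 - y/(9/5)): argument at -1/2 is 23/18, nonzero, so -1/2 is not its branch point (a point on a principal cut is still regular for the continued germ).
So the germ continues analytically to -1/2.


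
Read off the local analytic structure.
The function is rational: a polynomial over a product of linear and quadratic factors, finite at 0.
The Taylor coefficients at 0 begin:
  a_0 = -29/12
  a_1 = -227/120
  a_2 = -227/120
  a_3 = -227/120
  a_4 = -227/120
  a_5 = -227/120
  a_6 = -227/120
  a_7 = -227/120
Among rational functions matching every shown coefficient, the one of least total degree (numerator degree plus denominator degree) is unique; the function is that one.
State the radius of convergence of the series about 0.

No rational of total degree below 2 reproduces all 8 coefficients; solving the [1/1] Pade equations on them gives f(y) = (29/12 - 21*y/40)/(y - 1), whose expansion matches every shown term.
Denominator factor (y - 1): pole of order 1 at 1, modulus 1.
The radius of convergence is the smallest modulus among the singular points: 1.

The radius of convergence is 1.


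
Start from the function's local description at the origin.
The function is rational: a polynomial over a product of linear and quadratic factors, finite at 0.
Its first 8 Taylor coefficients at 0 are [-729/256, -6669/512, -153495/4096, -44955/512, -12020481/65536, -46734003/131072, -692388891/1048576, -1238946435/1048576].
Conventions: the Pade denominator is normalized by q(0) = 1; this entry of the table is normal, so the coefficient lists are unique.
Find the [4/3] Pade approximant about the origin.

The Pade approximant has numerator coefficients [-729/256, -189645759/105942829, -65137129047/108485456896, -25488441801/108485456896, -25488441801/433941827584]; denominator coefficients [1, -835986417/211885658, 8641464525/1695085264, -3641181309/1695085264].

Taylor coefficients needed (read off): a_0 = -729/256, a_1 = -6669/512, a_2 = -153495/4096, a_3 = -44955/512, a_4 = -12020481/65536, a_5 = -46734003/131072, a_6 = -692388891/1048576, a_7 = -1238946435/1048576.
Write the denominator as Q(β) = 1 + q1*β + q2*β^2 + q3*β^3. Requiring Q*f - P = O(β^8) with deg P <= 4 kills the coefficients of β^5..β^7 in Q*f:
  β^5: a_5 + q1*a_4 + q2*a_3 + q3*a_2 = 0, i.e. -46734003/131072 + (-12020481/65536)*q1 + (-44955/512)*q2 + (-153495/4096)*q3 = 0.
  β^6: a_6 + q1*a_5 + q2*a_4 + q3*a_3 = 0, i.e. -692388891/1048576 + (-46734003/131072)*q1 + (-12020481/65536)*q2 + (-44955/512)*q3 = 0.
  β^7: a_7 + q1*a_6 + q2*a_5 + q3*a_4 = 0, i.e. -1238946435/1048576 + (-692388891/1048576)*q1 + (-46734003/131072)*q2 + (-12020481/65536)*q3 = 0.
Solving this linear system: q1 = -835986417/211885658, q2 = 8641464525/1695085264, q3 = -3641181309/1695085264.
The numerator is Q*f truncated at degree 4: P0 = a_0 = -729/256; P1 = a_1 + q1*a_0 = -189645759/105942829; P2 = a_2 + q1*a_1 + q2*a_0 = -65137129047/108485456896; P3 = a_3 + q1*a_2 + q2*a_1 + q3*a_0 = -25488441801/108485456896; P4 = a_4 + q1*a_3 + q2*a_2 + q3*a_1 = -25488441801/433941827584.


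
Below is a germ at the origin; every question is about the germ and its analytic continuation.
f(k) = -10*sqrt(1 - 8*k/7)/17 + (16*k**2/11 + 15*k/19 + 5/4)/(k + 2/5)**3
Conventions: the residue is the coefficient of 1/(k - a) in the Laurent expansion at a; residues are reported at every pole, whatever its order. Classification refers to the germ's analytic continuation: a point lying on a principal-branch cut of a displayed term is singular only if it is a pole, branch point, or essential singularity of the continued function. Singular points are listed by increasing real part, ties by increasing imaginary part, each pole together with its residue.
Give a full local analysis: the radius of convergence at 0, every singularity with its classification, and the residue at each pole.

Denominator factor (k + 2/5)^3: pole of order 3 at -2/5, modulus 2/5.
Branch term (-10/17)*sqrt(1 - k/(7/8)): its argument vanishes at k = 7/8, a square-root branch point, modulus 7/8.
The radius of convergence is the smallest modulus among the singular points: 2/5.
The branch term is analytic at -2/5 and contributes nothing to the residue; only the rational part matters.
At the order-3 pole -2/5 set g(k) = (k - (-2/5))^3*(rational part) = 16*k**2/11 + 15*k/19 + 5/4.
Order-3 pole: residue = g''(a)/2; g''(-2/5) = 32/11, so the residue is 16/11.
List the singular points by increasing real part (a conjugate pair: the negative imaginary part first).

Radius of convergence at 0: 2/5.
At -2/5: a pole of order 3; residue 16/11.
At 7/8: an algebraic (square-root) branch point.


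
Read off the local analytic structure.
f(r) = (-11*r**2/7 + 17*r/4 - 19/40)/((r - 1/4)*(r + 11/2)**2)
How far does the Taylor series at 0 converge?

Denominator factor (r - 1/4): pole of order 1 at 1/4, modulus 1/4.
Denominator factor (r + 11/2)^2: pole of order 2 at -11/2, modulus 11/2.
The radius of convergence is the smallest modulus among the singular points: 1/4.

The radius of convergence is 1/4.


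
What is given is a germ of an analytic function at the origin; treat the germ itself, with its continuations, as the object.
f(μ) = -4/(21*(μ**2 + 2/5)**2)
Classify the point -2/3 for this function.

The point is a regular point.

Denominator factors: μ**2 + 2/5 = 38/45 at μ = -2/3 — none vanishes.
So the germ continues analytically to -2/3.


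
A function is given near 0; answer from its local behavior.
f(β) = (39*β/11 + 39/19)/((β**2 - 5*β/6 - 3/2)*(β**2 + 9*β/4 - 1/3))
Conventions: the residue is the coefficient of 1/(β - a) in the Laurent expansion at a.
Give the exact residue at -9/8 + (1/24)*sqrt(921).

The factor β**2 + 9*β/4 - 1/3 splits as (β - a)(β - a') with a = -9/8 + (1/24)*sqrt(921), a' = -9/8 - (1/24)*sqrt(921). At the order-1 pole a set g(β) = (β - a)*f(β) = [(39*β/11 + 39/19)/(β**2 - 5*β/6 - 3/2)] / (β - a').
Simple pole: residue = g(a) at a = -9/8 + (1/24)*sqrt(921), which is -197964/1787995 - (9406332/548914465)*sqrt(921).

The residue is -197964/1787995 - (9406332/548914465)*sqrt(921).


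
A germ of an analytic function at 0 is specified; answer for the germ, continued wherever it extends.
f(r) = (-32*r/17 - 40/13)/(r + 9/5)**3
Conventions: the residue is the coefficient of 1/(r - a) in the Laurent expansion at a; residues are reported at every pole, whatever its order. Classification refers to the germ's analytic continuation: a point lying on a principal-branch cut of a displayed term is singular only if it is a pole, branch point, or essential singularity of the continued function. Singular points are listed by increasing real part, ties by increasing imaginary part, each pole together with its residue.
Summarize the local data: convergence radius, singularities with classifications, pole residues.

Radius of convergence at 0: 9/5.
At -9/5: a pole of order 3; residue 0.

Denominator factor (r + 9/5)^3: pole of order 3 at -9/5, modulus 9/5.
The radius of convergence is the smallest modulus among the singular points: 9/5.
At the order-3 pole -9/5 set g(r) = (r - (-9/5))^3*f(r) = -32*r/17 - 40/13.
Order-3 pole: residue = g''(a)/2; g''(-9/5) = 0, so the residue is 0.


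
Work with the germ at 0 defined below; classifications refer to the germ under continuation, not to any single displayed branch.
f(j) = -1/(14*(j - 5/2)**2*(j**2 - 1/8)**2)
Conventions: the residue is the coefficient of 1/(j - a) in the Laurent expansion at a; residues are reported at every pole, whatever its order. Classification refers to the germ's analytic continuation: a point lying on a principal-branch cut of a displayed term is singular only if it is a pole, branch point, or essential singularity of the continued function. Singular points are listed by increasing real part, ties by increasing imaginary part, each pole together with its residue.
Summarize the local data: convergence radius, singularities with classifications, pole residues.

Denominator factor (j**2 - 1/8)^2: discriminant 1/2, real irrational roots (1/4)*sqrt(2) and -(1/4)*sqrt(2); poles of order 2, moduli (1/4)*sqrt(2) and (1/4)*sqrt(2).
Denominator factor (j - 5/2)^2: pole of order 2 at 5/2, modulus 5/2.
The radius of convergence is the smallest modulus among the singular points: (1/4)*sqrt(2).
The factor j**2 - 1/8 splits as (j - a)(j - a') with a = -(1/4)*sqrt(2), a' = (1/4)*sqrt(2). At the order-2 pole a set g(j) = (j - a)^2*f(j) = [-1/(14*(j - 5/2)**2)] / (j - a')^2.
Order-2 pole: residue = g'(a); g'(-(1/4)*sqrt(2)) = -1280/823543 - (35152/823543)*sqrt(2), so the residue is -1280/823543 - (35152/823543)*sqrt(2).
The factor j**2 - 1/8 splits as (j - a)(j - a') with a = (1/4)*sqrt(2), a' = -(1/4)*sqrt(2). At the order-2 pole a set g(j) = (j - a)^2*f(j) = [-1/(14*(j - 5/2)**2)] / (j - a')^2.
Order-2 pole: residue = g'(a); g'((1/4)*sqrt(2)) = -1280/823543 + (35152/823543)*sqrt(2), so the residue is -1280/823543 + (35152/823543)*sqrt(2).
At the order-2 pole 5/2 set g(j) = (j - (5/2))^2*f(j) = -1/(14*(j**2 - 1/8)**2).
Order-2 pole: residue = g'(a); g'(5/2) = 2560/823543, so the residue is 2560/823543.
List the singular points by increasing real part (a conjugate pair: the negative imaginary part first).

Radius of convergence at 0: (1/4)*sqrt(2).
At -(1/4)*sqrt(2): a pole of order 2; residue -1280/823543 - (35152/823543)*sqrt(2).
At (1/4)*sqrt(2): a pole of order 2; residue -1280/823543 + (35152/823543)*sqrt(2).
At 5/2: a pole of order 2; residue 2560/823543.


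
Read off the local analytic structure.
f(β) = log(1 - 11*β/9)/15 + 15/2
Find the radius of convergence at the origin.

The radius of convergence is 9/11.

Branch term (1/15)*log(1 - β/(9/11)): its argument vanishes at β = 9/11, a logarithmic branch point, modulus 9/11.
The radius of convergence is the smallest modulus among the singular points: 9/11.


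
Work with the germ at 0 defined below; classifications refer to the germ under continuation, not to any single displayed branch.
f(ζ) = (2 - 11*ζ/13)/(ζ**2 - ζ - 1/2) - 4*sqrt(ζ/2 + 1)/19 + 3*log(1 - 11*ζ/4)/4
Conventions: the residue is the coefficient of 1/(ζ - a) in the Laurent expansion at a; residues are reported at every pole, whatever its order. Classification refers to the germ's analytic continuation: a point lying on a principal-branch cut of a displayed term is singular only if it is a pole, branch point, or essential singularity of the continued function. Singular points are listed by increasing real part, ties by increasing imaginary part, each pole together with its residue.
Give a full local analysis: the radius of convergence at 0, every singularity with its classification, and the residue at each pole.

Radius of convergence at 0: 4/11.
At -2: an algebraic (square-root) branch point.
At 1/2 - (1/2)*sqrt(3): a pole of order 1; residue -11/26 - (41/78)*sqrt(3).
At 4/11: a logarithmic branch point.
At 1/2 + (1/2)*sqrt(3): a pole of order 1; residue -11/26 + (41/78)*sqrt(3).

Denominator factor (ζ**2 - ζ - 1/2): discriminant 3, real irrational roots 1/2 + (1/2)*sqrt(3) and 1/2 - (1/2)*sqrt(3); poles of order 1, moduli 1/2 + (1/2)*sqrt(3) and -1/2 + (1/2)*sqrt(3).
Branch term (3/4)*log(1 - ζ/(4/11)): its argument vanishes at ζ = 4/11, a logarithmic branch point, modulus 4/11.
Branch term (-4/19)*sqrt(1 - ζ/(-2)): its argument vanishes at ζ = -2, a square-root branch point, modulus 2.
The radius of convergence is the smallest modulus among the singular points: 4/11.
The branch terms are analytic at 1/2 - (1/2)*sqrt(3) and contribute nothing to the residue; only the rational part matters.
The factor ζ**2 - ζ - 1/2 splits as (ζ - a)(ζ - a') with a = 1/2 - (1/2)*sqrt(3), a' = 1/2 + (1/2)*sqrt(3). At the order-1 pole a set g(ζ) = (ζ - a)*(rational part) = [2 - 11*ζ/13] / (ζ - a').
Simple pole: residue = g(a) at a = 1/2 - (1/2)*sqrt(3), which is -11/26 - (41/78)*sqrt(3).
The branch terms are analytic at 1/2 + (1/2)*sqrt(3) and contribute nothing to the residue; only the rational part matters.
The factor ζ**2 - ζ - 1/2 splits as (ζ - a)(ζ - a') with a = 1/2 + (1/2)*sqrt(3), a' = 1/2 - (1/2)*sqrt(3). At the order-1 pole a set g(ζ) = (ζ - a)*(rational part) = [2 - 11*ζ/13] / (ζ - a').
Simple pole: residue = g(a) at a = 1/2 + (1/2)*sqrt(3), which is -11/26 + (41/78)*sqrt(3).
List the singular points by increasing real part (a conjugate pair: the negative imaginary part first).


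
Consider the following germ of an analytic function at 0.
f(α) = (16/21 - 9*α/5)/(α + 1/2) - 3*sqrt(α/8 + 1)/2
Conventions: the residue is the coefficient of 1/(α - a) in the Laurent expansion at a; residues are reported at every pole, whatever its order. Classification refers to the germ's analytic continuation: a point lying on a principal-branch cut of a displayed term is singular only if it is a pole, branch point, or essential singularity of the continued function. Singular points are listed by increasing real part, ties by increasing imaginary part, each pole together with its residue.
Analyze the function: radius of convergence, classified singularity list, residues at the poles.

Radius of convergence at 0: 1/2.
At -8: an algebraic (square-root) branch point.
At -1/2: a pole of order 1; residue 349/210.

Denominator factor (α + 1/2): pole of order 1 at -1/2, modulus 1/2.
Branch term (-3/2)*sqrt(1 - α/(-8)): its argument vanishes at α = -8, a square-root branch point, modulus 8.
The radius of convergence is the smallest modulus among the singular points: 1/2.
The branch term is analytic at -1/2 and contributes nothing to the residue; only the rational part matters.
At the order-1 pole -1/2 set g(α) = (α - (-1/2))*(rational part) = 16/21 - 9*α/5.
Simple pole: residue = g(a) at a = -1/2, which is 349/210.
List the singular points by increasing real part (a conjugate pair: the negative imaginary part first).


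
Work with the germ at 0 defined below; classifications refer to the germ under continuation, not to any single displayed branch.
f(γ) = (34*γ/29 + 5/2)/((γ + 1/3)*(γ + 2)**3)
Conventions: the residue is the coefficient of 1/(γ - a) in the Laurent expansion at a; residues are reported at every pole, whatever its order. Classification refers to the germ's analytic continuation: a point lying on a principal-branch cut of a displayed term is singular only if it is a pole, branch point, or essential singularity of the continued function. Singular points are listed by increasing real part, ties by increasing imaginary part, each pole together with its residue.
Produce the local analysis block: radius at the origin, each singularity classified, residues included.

Radius of convergence at 0: 1/3.
At -2: a pole of order 3; residue -3303/7250.
At -1/3: a pole of order 1; residue 3303/7250.

Denominator factor (γ + 2)^3: pole of order 3 at -2, modulus 2.
Denominator factor (γ + 1/3): pole of order 1 at -1/3, modulus 1/3.
The radius of convergence is the smallest modulus among the singular points: 1/3.
At the order-3 pole -2 set g(γ) = (γ - (-2))^3*f(γ) = (34*γ/29 + 5/2)/(γ + 1/3).
Order-3 pole: residue = g''(a)/2; g''(-2) = -3303/3625, so the residue is -3303/7250.
At the order-1 pole -1/3 set g(γ) = (γ - (-1/3))*f(γ) = (34*γ/29 + 5/2)/(γ + 2)**3.
Simple pole: residue = g(a) at a = -1/3, which is 3303/7250.
List the singular points by increasing real part (a conjugate pair: the negative imaginary part first).
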